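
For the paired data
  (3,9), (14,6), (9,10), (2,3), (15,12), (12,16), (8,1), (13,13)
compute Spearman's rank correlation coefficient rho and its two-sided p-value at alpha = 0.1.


Step 1: Rank x and y separately (midranks; no ties here).
rank(x): 3->2, 14->7, 9->4, 2->1, 15->8, 12->5, 8->3, 13->6
rank(y): 9->4, 6->3, 10->5, 3->2, 12->6, 16->8, 1->1, 13->7
Step 2: d_i = R_x(i) - R_y(i); compute d_i^2.
  (2-4)^2=4, (7-3)^2=16, (4-5)^2=1, (1-2)^2=1, (8-6)^2=4, (5-8)^2=9, (3-1)^2=4, (6-7)^2=1
sum(d^2) = 40.
Step 3: rho = 1 - 6*40 / (8*(8^2 - 1)) = 1 - 240/504 = 0.523810.
Step 4: Under H0, t = rho * sqrt((n-2)/(1-rho^2)) = 1.5062 ~ t(6).
Step 5: Two-sided p-value from the t-distribution with 6 df = 0.182721.
Step 6: alpha = 0.1. fail to reject H0.

rho = 0.5238, p = 0.182721, fail to reject H0 at alpha = 0.1.


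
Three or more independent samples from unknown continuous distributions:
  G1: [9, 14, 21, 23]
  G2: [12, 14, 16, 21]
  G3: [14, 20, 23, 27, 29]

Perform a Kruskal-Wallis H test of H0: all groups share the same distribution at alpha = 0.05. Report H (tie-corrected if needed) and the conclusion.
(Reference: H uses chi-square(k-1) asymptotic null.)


Step 1: Combine all N = 13 observations and assign midranks.
sorted (value, group, rank): (9,G1,1), (12,G2,2), (14,G1,4), (14,G2,4), (14,G3,4), (16,G2,6), (20,G3,7), (21,G1,8.5), (21,G2,8.5), (23,G1,10.5), (23,G3,10.5), (27,G3,12), (29,G3,13)
Step 2: Sum ranks within each group.
R_1 = 24 (n_1 = 4)
R_2 = 20.5 (n_2 = 4)
R_3 = 46.5 (n_3 = 5)
Step 3: H = 12/(N(N+1)) * sum(R_i^2/n_i) - 3(N+1)
     = 12/(13*14) * (24^2/4 + 20.5^2/4 + 46.5^2/5) - 3*14
     = 0.065934 * 681.513 - 42
     = 2.934890.
Step 4: Ties present; correction factor C = 1 - 36/(13^3 - 13) = 0.983516. Corrected H = 2.934890 / 0.983516 = 2.984078.
Step 5: Under H0, H ~ chi^2(2); p-value = 0.224914.
Step 6: alpha = 0.05. fail to reject H0.

H = 2.9841, df = 2, p = 0.224914, fail to reject H0.


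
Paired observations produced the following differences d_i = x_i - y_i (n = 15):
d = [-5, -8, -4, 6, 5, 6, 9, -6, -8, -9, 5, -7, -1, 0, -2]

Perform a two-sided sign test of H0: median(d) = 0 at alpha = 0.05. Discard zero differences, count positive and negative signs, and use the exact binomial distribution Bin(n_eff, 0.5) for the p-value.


Step 1: Discard zero differences. Original n = 15; n_eff = number of nonzero differences = 14.
Nonzero differences (with sign): -5, -8, -4, +6, +5, +6, +9, -6, -8, -9, +5, -7, -1, -2
Step 2: Count signs: positive = 5, negative = 9.
Step 3: Under H0: P(positive) = 0.5, so the number of positives S ~ Bin(14, 0.5).
Step 4: Two-sided exact p-value = sum of Bin(14,0.5) probabilities at or below the observed probability = 0.423950.
Step 5: alpha = 0.05. fail to reject H0.

n_eff = 14, pos = 5, neg = 9, p = 0.423950, fail to reject H0.


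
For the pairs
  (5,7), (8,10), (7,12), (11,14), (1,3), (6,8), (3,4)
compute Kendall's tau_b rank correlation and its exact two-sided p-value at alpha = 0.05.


Step 1: Enumerate the 21 unordered pairs (i,j) with i<j and classify each by sign(x_j-x_i) * sign(y_j-y_i).
  (1,2):dx=+3,dy=+3->C; (1,3):dx=+2,dy=+5->C; (1,4):dx=+6,dy=+7->C; (1,5):dx=-4,dy=-4->C
  (1,6):dx=+1,dy=+1->C; (1,7):dx=-2,dy=-3->C; (2,3):dx=-1,dy=+2->D; (2,4):dx=+3,dy=+4->C
  (2,5):dx=-7,dy=-7->C; (2,6):dx=-2,dy=-2->C; (2,7):dx=-5,dy=-6->C; (3,4):dx=+4,dy=+2->C
  (3,5):dx=-6,dy=-9->C; (3,6):dx=-1,dy=-4->C; (3,7):dx=-4,dy=-8->C; (4,5):dx=-10,dy=-11->C
  (4,6):dx=-5,dy=-6->C; (4,7):dx=-8,dy=-10->C; (5,6):dx=+5,dy=+5->C; (5,7):dx=+2,dy=+1->C
  (6,7):dx=-3,dy=-4->C
Step 2: C = 20, D = 1, total pairs = 21.
Step 3: tau = (C - D)/(n(n-1)/2) = (20 - 1)/21 = 0.904762.
Step 4: Exact two-sided p-value (enumerate n! = 5040 permutations of y under H0): p = 0.002778.
Step 5: alpha = 0.05. reject H0.

tau_b = 0.9048 (C=20, D=1), p = 0.002778, reject H0.


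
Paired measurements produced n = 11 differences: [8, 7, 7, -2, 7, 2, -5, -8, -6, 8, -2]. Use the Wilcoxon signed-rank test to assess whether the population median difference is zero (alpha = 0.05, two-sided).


Step 1: Drop any zero differences (none here) and take |d_i|.
|d| = [8, 7, 7, 2, 7, 2, 5, 8, 6, 8, 2]
Step 2: Midrank |d_i| (ties get averaged ranks).
ranks: |8|->10, |7|->7, |7|->7, |2|->2, |7|->7, |2|->2, |5|->4, |8|->10, |6|->5, |8|->10, |2|->2
Step 3: Attach original signs; sum ranks with positive sign and with negative sign.
W+ = 10 + 7 + 7 + 7 + 2 + 10 = 43
W- = 2 + 4 + 10 + 5 + 2 = 23
(Check: W+ + W- = 66 should equal n(n+1)/2 = 66.)
Step 4: Test statistic W = min(W+, W-) = 23.
Step 5: Ties in |d|, so use the tie-corrected normal approximation.
        E[W] = n(n+1)/4 = 11*12/4 = 33.
        Tie groups: |d|=2 (t=3), |d|=7 (t=3), |d|=8 (t=3); sum(t^3 - t) = 72.
        Var[W] = n(n+1)(2n+1)/24 - sum(t^3-t)/48 = 3036/24 - 72/48 = 125.
        z = (W - E[W]) / sqrt(Var[W]) = (23 - 33) / 11.1803 = -0.8944.
        Two-sided p = 2*Phi(z) = 0.371093.
Step 6: alpha = 0.05. fail to reject H0.

W+ = 43, W- = 23, W = min = 23, p = 0.371093, fail to reject H0.


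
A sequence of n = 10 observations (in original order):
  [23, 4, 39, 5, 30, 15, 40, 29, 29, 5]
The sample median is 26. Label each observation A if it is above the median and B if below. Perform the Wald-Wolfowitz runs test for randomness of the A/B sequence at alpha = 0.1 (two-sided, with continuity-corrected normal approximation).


Step 1: Compute median = 26; label A = above, B = below.
Labels in order: BBABABAAAB  (n_A = 5, n_B = 5)
Step 2: Count runs R = 7.
Step 3: Under H0 (random ordering), E[R] = 2*n_A*n_B/(n_A+n_B) + 1 = 2*5*5/10 + 1 = 6.0000.
        Var[R] = 2*n_A*n_B*(2*n_A*n_B - n_A - n_B) / ((n_A+n_B)^2 * (n_A+n_B-1)) = 2000/900 = 2.2222.
        SD[R] = 1.4907.
Step 4: Continuity-corrected z = (R - 0.5 - E[R]) / SD[R] = (7 - 0.5 - 6.0000) / 1.4907 = 0.3354.
Step 5: Two-sided p-value via normal approximation = 2*(1 - Phi(|z|)) = 0.737316.
Step 6: alpha = 0.1. fail to reject H0.

R = 7, z = 0.3354, p = 0.737316, fail to reject H0.


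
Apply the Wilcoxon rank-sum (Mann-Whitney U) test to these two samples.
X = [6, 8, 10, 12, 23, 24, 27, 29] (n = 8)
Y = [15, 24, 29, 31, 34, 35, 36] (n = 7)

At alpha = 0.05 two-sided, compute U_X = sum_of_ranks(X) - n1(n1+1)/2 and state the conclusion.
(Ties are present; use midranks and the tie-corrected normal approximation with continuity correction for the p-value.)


Step 1: Combine and sort all 15 observations; assign midranks.
sorted (value, group): (6,X), (8,X), (10,X), (12,X), (15,Y), (23,X), (24,X), (24,Y), (27,X), (29,X), (29,Y), (31,Y), (34,Y), (35,Y), (36,Y)
ranks: 6->1, 8->2, 10->3, 12->4, 15->5, 23->6, 24->7.5, 24->7.5, 27->9, 29->10.5, 29->10.5, 31->12, 34->13, 35->14, 36->15
Step 2: Rank sum for X: R1 = 1 + 2 + 3 + 4 + 6 + 7.5 + 9 + 10.5 = 43.
Step 3: U_X = R1 - n1(n1+1)/2 = 43 - 8*9/2 = 43 - 36 = 7.
       U_Y = n1*n2 - U_X = 56 - 7 = 49.
Step 4: Ties are present, so use the tie-corrected normal approximation (with continuity correction) for the p-value.
Step 5: p-value = 0.017470; compare to alpha = 0.05. reject H0.

U_X = 7, p = 0.017470, reject H0 at alpha = 0.05.


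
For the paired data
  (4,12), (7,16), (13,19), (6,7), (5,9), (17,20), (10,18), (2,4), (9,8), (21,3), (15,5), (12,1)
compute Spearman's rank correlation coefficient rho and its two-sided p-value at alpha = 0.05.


Step 1: Rank x and y separately (midranks; no ties here).
rank(x): 4->2, 7->5, 13->9, 6->4, 5->3, 17->11, 10->7, 2->1, 9->6, 21->12, 15->10, 12->8
rank(y): 12->8, 16->9, 19->11, 7->5, 9->7, 20->12, 18->10, 4->3, 8->6, 3->2, 5->4, 1->1
Step 2: d_i = R_x(i) - R_y(i); compute d_i^2.
  (2-8)^2=36, (5-9)^2=16, (9-11)^2=4, (4-5)^2=1, (3-7)^2=16, (11-12)^2=1, (7-10)^2=9, (1-3)^2=4, (6-6)^2=0, (12-2)^2=100, (10-4)^2=36, (8-1)^2=49
sum(d^2) = 272.
Step 3: rho = 1 - 6*272 / (12*(12^2 - 1)) = 1 - 1632/1716 = 0.048951.
Step 4: Under H0, t = rho * sqrt((n-2)/(1-rho^2)) = 0.1550 ~ t(10).
Step 5: Two-sided p-value from the t-distribution with 10 df = 0.879919.
Step 6: alpha = 0.05. fail to reject H0.

rho = 0.0490, p = 0.879919, fail to reject H0 at alpha = 0.05.


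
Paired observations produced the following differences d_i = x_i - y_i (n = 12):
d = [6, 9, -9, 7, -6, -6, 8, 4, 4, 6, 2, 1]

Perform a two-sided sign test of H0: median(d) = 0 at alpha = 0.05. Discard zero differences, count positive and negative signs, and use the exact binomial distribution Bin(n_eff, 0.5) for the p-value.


Step 1: Discard zero differences. Original n = 12; n_eff = number of nonzero differences = 12.
Nonzero differences (with sign): +6, +9, -9, +7, -6, -6, +8, +4, +4, +6, +2, +1
Step 2: Count signs: positive = 9, negative = 3.
Step 3: Under H0: P(positive) = 0.5, so the number of positives S ~ Bin(12, 0.5).
Step 4: Two-sided exact p-value = sum of Bin(12,0.5) probabilities at or below the observed probability = 0.145996.
Step 5: alpha = 0.05. fail to reject H0.

n_eff = 12, pos = 9, neg = 3, p = 0.145996, fail to reject H0.


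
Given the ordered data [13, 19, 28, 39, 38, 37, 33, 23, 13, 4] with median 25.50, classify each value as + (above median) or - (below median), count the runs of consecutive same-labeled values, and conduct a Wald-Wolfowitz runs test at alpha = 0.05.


Step 1: Compute median = 25.50; label A = above, B = below.
Labels in order: BBAAAAABBB  (n_A = 5, n_B = 5)
Step 2: Count runs R = 3.
Step 3: Under H0 (random ordering), E[R] = 2*n_A*n_B/(n_A+n_B) + 1 = 2*5*5/10 + 1 = 6.0000.
        Var[R] = 2*n_A*n_B*(2*n_A*n_B - n_A - n_B) / ((n_A+n_B)^2 * (n_A+n_B-1)) = 2000/900 = 2.2222.
        SD[R] = 1.4907.
Step 4: Continuity-corrected z = (R + 0.5 - E[R]) / SD[R] = (3 + 0.5 - 6.0000) / 1.4907 = -1.6771.
Step 5: Two-sided p-value via normal approximation = 2*(1 - Phi(|z|)) = 0.093533.
Step 6: alpha = 0.05. fail to reject H0.

R = 3, z = -1.6771, p = 0.093533, fail to reject H0.


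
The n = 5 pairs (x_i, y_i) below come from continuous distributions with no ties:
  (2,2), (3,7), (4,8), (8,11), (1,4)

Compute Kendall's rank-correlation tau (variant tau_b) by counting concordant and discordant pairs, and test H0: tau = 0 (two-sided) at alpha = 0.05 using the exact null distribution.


Step 1: Enumerate the 10 unordered pairs (i,j) with i<j and classify each by sign(x_j-x_i) * sign(y_j-y_i).
  (1,2):dx=+1,dy=+5->C; (1,3):dx=+2,dy=+6->C; (1,4):dx=+6,dy=+9->C; (1,5):dx=-1,dy=+2->D
  (2,3):dx=+1,dy=+1->C; (2,4):dx=+5,dy=+4->C; (2,5):dx=-2,dy=-3->C; (3,4):dx=+4,dy=+3->C
  (3,5):dx=-3,dy=-4->C; (4,5):dx=-7,dy=-7->C
Step 2: C = 9, D = 1, total pairs = 10.
Step 3: tau = (C - D)/(n(n-1)/2) = (9 - 1)/10 = 0.800000.
Step 4: Exact two-sided p-value (enumerate n! = 120 permutations of y under H0): p = 0.083333.
Step 5: alpha = 0.05. fail to reject H0.

tau_b = 0.8000 (C=9, D=1), p = 0.083333, fail to reject H0.


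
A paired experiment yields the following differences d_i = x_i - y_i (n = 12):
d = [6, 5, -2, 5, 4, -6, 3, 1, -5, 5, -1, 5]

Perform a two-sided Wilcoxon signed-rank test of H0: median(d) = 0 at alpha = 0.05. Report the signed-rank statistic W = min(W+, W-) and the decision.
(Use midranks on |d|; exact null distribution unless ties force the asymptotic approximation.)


Step 1: Drop any zero differences (none here) and take |d_i|.
|d| = [6, 5, 2, 5, 4, 6, 3, 1, 5, 5, 1, 5]
Step 2: Midrank |d_i| (ties get averaged ranks).
ranks: |6|->11.5, |5|->8, |2|->3, |5|->8, |4|->5, |6|->11.5, |3|->4, |1|->1.5, |5|->8, |5|->8, |1|->1.5, |5|->8
Step 3: Attach original signs; sum ranks with positive sign and with negative sign.
W+ = 11.5 + 8 + 8 + 5 + 4 + 1.5 + 8 + 8 = 54
W- = 3 + 11.5 + 8 + 1.5 = 24
(Check: W+ + W- = 78 should equal n(n+1)/2 = 78.)
Step 4: Test statistic W = min(W+, W-) = 24.
Step 5: Ties in |d|, so use the tie-corrected normal approximation.
        E[W] = n(n+1)/4 = 12*13/4 = 39.
        Tie groups: |d|=1 (t=2), |d|=5 (t=5), |d|=6 (t=2); sum(t^3 - t) = 132.
        Var[W] = n(n+1)(2n+1)/24 - sum(t^3-t)/48 = 3900/24 - 132/48 = 159.75.
        z = (W - E[W]) / sqrt(Var[W]) = (24 - 39) / 12.6392 = -1.1868.
        Two-sided p = 2*Phi(z) = 0.235314.
Step 6: alpha = 0.05. fail to reject H0.

W+ = 54, W- = 24, W = min = 24, p = 0.235314, fail to reject H0.


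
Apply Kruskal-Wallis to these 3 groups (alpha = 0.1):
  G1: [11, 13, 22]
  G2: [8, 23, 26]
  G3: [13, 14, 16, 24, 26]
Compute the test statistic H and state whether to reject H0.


Step 1: Combine all N = 11 observations and assign midranks.
sorted (value, group, rank): (8,G2,1), (11,G1,2), (13,G1,3.5), (13,G3,3.5), (14,G3,5), (16,G3,6), (22,G1,7), (23,G2,8), (24,G3,9), (26,G2,10.5), (26,G3,10.5)
Step 2: Sum ranks within each group.
R_1 = 12.5 (n_1 = 3)
R_2 = 19.5 (n_2 = 3)
R_3 = 34 (n_3 = 5)
Step 3: H = 12/(N(N+1)) * sum(R_i^2/n_i) - 3(N+1)
     = 12/(11*12) * (12.5^2/3 + 19.5^2/3 + 34^2/5) - 3*12
     = 0.090909 * 410.033 - 36
     = 1.275758.
Step 4: Ties present; correction factor C = 1 - 12/(11^3 - 11) = 0.990909. Corrected H = 1.275758 / 0.990909 = 1.287462.
Step 5: Under H0, H ~ chi^2(2); p-value = 0.525329.
Step 6: alpha = 0.1. fail to reject H0.

H = 1.2875, df = 2, p = 0.525329, fail to reject H0.


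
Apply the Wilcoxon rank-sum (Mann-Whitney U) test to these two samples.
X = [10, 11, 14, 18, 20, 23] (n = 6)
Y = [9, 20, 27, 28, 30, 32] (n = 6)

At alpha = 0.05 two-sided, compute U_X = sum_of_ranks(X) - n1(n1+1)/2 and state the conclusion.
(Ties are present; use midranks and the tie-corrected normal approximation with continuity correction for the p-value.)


Step 1: Combine and sort all 12 observations; assign midranks.
sorted (value, group): (9,Y), (10,X), (11,X), (14,X), (18,X), (20,X), (20,Y), (23,X), (27,Y), (28,Y), (30,Y), (32,Y)
ranks: 9->1, 10->2, 11->3, 14->4, 18->5, 20->6.5, 20->6.5, 23->8, 27->9, 28->10, 30->11, 32->12
Step 2: Rank sum for X: R1 = 2 + 3 + 4 + 5 + 6.5 + 8 = 28.5.
Step 3: U_X = R1 - n1(n1+1)/2 = 28.5 - 6*7/2 = 28.5 - 21 = 7.5.
       U_Y = n1*n2 - U_X = 36 - 7.5 = 28.5.
Step 4: Ties are present, so use the tie-corrected normal approximation (with continuity correction) for the p-value.
Step 5: p-value = 0.108695; compare to alpha = 0.05. fail to reject H0.

U_X = 7.5, p = 0.108695, fail to reject H0 at alpha = 0.05.


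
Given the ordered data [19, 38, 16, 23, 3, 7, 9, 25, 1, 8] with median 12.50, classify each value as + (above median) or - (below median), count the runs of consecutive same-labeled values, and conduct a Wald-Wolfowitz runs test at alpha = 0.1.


Step 1: Compute median = 12.50; label A = above, B = below.
Labels in order: AAAABBBABB  (n_A = 5, n_B = 5)
Step 2: Count runs R = 4.
Step 3: Under H0 (random ordering), E[R] = 2*n_A*n_B/(n_A+n_B) + 1 = 2*5*5/10 + 1 = 6.0000.
        Var[R] = 2*n_A*n_B*(2*n_A*n_B - n_A - n_B) / ((n_A+n_B)^2 * (n_A+n_B-1)) = 2000/900 = 2.2222.
        SD[R] = 1.4907.
Step 4: Continuity-corrected z = (R + 0.5 - E[R]) / SD[R] = (4 + 0.5 - 6.0000) / 1.4907 = -1.0062.
Step 5: Two-sided p-value via normal approximation = 2*(1 - Phi(|z|)) = 0.314305.
Step 6: alpha = 0.1. fail to reject H0.

R = 4, z = -1.0062, p = 0.314305, fail to reject H0.


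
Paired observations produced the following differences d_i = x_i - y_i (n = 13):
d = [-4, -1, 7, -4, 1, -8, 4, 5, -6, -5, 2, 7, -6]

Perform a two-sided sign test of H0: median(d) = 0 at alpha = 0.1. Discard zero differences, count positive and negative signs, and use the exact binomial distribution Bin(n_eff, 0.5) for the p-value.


Step 1: Discard zero differences. Original n = 13; n_eff = number of nonzero differences = 13.
Nonzero differences (with sign): -4, -1, +7, -4, +1, -8, +4, +5, -6, -5, +2, +7, -6
Step 2: Count signs: positive = 6, negative = 7.
Step 3: Under H0: P(positive) = 0.5, so the number of positives S ~ Bin(13, 0.5).
Step 4: Two-sided exact p-value = sum of Bin(13,0.5) probabilities at or below the observed probability = 1.000000.
Step 5: alpha = 0.1. fail to reject H0.

n_eff = 13, pos = 6, neg = 7, p = 1.000000, fail to reject H0.


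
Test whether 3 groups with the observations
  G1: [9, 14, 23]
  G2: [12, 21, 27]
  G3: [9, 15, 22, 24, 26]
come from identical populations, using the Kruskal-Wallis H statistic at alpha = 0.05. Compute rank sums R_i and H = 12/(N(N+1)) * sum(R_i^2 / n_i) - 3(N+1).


Step 1: Combine all N = 11 observations and assign midranks.
sorted (value, group, rank): (9,G1,1.5), (9,G3,1.5), (12,G2,3), (14,G1,4), (15,G3,5), (21,G2,6), (22,G3,7), (23,G1,8), (24,G3,9), (26,G3,10), (27,G2,11)
Step 2: Sum ranks within each group.
R_1 = 13.5 (n_1 = 3)
R_2 = 20 (n_2 = 3)
R_3 = 32.5 (n_3 = 5)
Step 3: H = 12/(N(N+1)) * sum(R_i^2/n_i) - 3(N+1)
     = 12/(11*12) * (13.5^2/3 + 20^2/3 + 32.5^2/5) - 3*12
     = 0.090909 * 405.333 - 36
     = 0.848485.
Step 4: Ties present; correction factor C = 1 - 6/(11^3 - 11) = 0.995455. Corrected H = 0.848485 / 0.995455 = 0.852359.
Step 5: Under H0, H ~ chi^2(2); p-value = 0.652999.
Step 6: alpha = 0.05. fail to reject H0.

H = 0.8524, df = 2, p = 0.652999, fail to reject H0.


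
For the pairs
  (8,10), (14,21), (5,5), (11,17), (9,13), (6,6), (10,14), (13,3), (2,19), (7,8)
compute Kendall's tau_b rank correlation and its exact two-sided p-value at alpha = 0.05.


Step 1: Enumerate the 45 unordered pairs (i,j) with i<j and classify each by sign(x_j-x_i) * sign(y_j-y_i).
  (1,2):dx=+6,dy=+11->C; (1,3):dx=-3,dy=-5->C; (1,4):dx=+3,dy=+7->C; (1,5):dx=+1,dy=+3->C
  (1,6):dx=-2,dy=-4->C; (1,7):dx=+2,dy=+4->C; (1,8):dx=+5,dy=-7->D; (1,9):dx=-6,dy=+9->D
  (1,10):dx=-1,dy=-2->C; (2,3):dx=-9,dy=-16->C; (2,4):dx=-3,dy=-4->C; (2,5):dx=-5,dy=-8->C
  (2,6):dx=-8,dy=-15->C; (2,7):dx=-4,dy=-7->C; (2,8):dx=-1,dy=-18->C; (2,9):dx=-12,dy=-2->C
  (2,10):dx=-7,dy=-13->C; (3,4):dx=+6,dy=+12->C; (3,5):dx=+4,dy=+8->C; (3,6):dx=+1,dy=+1->C
  (3,7):dx=+5,dy=+9->C; (3,8):dx=+8,dy=-2->D; (3,9):dx=-3,dy=+14->D; (3,10):dx=+2,dy=+3->C
  (4,5):dx=-2,dy=-4->C; (4,6):dx=-5,dy=-11->C; (4,7):dx=-1,dy=-3->C; (4,8):dx=+2,dy=-14->D
  (4,9):dx=-9,dy=+2->D; (4,10):dx=-4,dy=-9->C; (5,6):dx=-3,dy=-7->C; (5,7):dx=+1,dy=+1->C
  (5,8):dx=+4,dy=-10->D; (5,9):dx=-7,dy=+6->D; (5,10):dx=-2,dy=-5->C; (6,7):dx=+4,dy=+8->C
  (6,8):dx=+7,dy=-3->D; (6,9):dx=-4,dy=+13->D; (6,10):dx=+1,dy=+2->C; (7,8):dx=+3,dy=-11->D
  (7,9):dx=-8,dy=+5->D; (7,10):dx=-3,dy=-6->C; (8,9):dx=-11,dy=+16->D; (8,10):dx=-6,dy=+5->D
  (9,10):dx=+5,dy=-11->D
Step 2: C = 30, D = 15, total pairs = 45.
Step 3: tau = (C - D)/(n(n-1)/2) = (30 - 15)/45 = 0.333333.
Step 4: Exact two-sided p-value (enumerate n! = 3628800 permutations of y under H0): p = 0.216373.
Step 5: alpha = 0.05. fail to reject H0.

tau_b = 0.3333 (C=30, D=15), p = 0.216373, fail to reject H0.


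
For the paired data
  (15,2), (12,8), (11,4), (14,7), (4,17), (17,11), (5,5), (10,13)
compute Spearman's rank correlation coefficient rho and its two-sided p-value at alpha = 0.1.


Step 1: Rank x and y separately (midranks; no ties here).
rank(x): 15->7, 12->5, 11->4, 14->6, 4->1, 17->8, 5->2, 10->3
rank(y): 2->1, 8->5, 4->2, 7->4, 17->8, 11->6, 5->3, 13->7
Step 2: d_i = R_x(i) - R_y(i); compute d_i^2.
  (7-1)^2=36, (5-5)^2=0, (4-2)^2=4, (6-4)^2=4, (1-8)^2=49, (8-6)^2=4, (2-3)^2=1, (3-7)^2=16
sum(d^2) = 114.
Step 3: rho = 1 - 6*114 / (8*(8^2 - 1)) = 1 - 684/504 = -0.357143.
Step 4: Under H0, t = rho * sqrt((n-2)/(1-rho^2)) = -0.9366 ~ t(6).
Step 5: Two-sided p-value from the t-distribution with 6 df = 0.385121.
Step 6: alpha = 0.1. fail to reject H0.

rho = -0.3571, p = 0.385121, fail to reject H0 at alpha = 0.1.


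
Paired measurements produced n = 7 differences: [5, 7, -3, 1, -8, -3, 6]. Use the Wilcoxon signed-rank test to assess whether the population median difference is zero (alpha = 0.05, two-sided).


Step 1: Drop any zero differences (none here) and take |d_i|.
|d| = [5, 7, 3, 1, 8, 3, 6]
Step 2: Midrank |d_i| (ties get averaged ranks).
ranks: |5|->4, |7|->6, |3|->2.5, |1|->1, |8|->7, |3|->2.5, |6|->5
Step 3: Attach original signs; sum ranks with positive sign and with negative sign.
W+ = 4 + 6 + 1 + 5 = 16
W- = 2.5 + 7 + 2.5 = 12
(Check: W+ + W- = 28 should equal n(n+1)/2 = 28.)
Step 4: Test statistic W = min(W+, W-) = 12.
Step 5: Ties in |d|, so use the tie-corrected normal approximation.
        E[W] = n(n+1)/4 = 7*8/4 = 14.
        Tie groups: |d|=3 (t=2); sum(t^3 - t) = 6.
        Var[W] = n(n+1)(2n+1)/24 - sum(t^3-t)/48 = 840/24 - 6/48 = 34.875.
        z = (W - E[W]) / sqrt(Var[W]) = (12 - 14) / 5.9055 = -0.3387.
        Two-sided p = 2*Phi(z) = 0.734861.
Step 6: alpha = 0.05. fail to reject H0.

W+ = 16, W- = 12, W = min = 12, p = 0.734861, fail to reject H0.


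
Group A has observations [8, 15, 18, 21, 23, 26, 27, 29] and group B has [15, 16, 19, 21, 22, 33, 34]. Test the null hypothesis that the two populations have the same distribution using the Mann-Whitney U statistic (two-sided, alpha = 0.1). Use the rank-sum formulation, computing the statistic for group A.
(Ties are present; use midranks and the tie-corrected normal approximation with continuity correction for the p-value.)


Step 1: Combine and sort all 15 observations; assign midranks.
sorted (value, group): (8,X), (15,X), (15,Y), (16,Y), (18,X), (19,Y), (21,X), (21,Y), (22,Y), (23,X), (26,X), (27,X), (29,X), (33,Y), (34,Y)
ranks: 8->1, 15->2.5, 15->2.5, 16->4, 18->5, 19->6, 21->7.5, 21->7.5, 22->9, 23->10, 26->11, 27->12, 29->13, 33->14, 34->15
Step 2: Rank sum for X: R1 = 1 + 2.5 + 5 + 7.5 + 10 + 11 + 12 + 13 = 62.
Step 3: U_X = R1 - n1(n1+1)/2 = 62 - 8*9/2 = 62 - 36 = 26.
       U_Y = n1*n2 - U_X = 56 - 26 = 30.
Step 4: Ties are present, so use the tie-corrected normal approximation (with continuity correction) for the p-value.
Step 5: p-value = 0.861942; compare to alpha = 0.1. fail to reject H0.

U_X = 26, p = 0.861942, fail to reject H0 at alpha = 0.1.


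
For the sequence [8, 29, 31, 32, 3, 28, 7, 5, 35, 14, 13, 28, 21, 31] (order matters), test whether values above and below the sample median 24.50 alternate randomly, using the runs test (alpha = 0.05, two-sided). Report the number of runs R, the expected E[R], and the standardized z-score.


Step 1: Compute median = 24.50; label A = above, B = below.
Labels in order: BAAABABBABBABA  (n_A = 7, n_B = 7)
Step 2: Count runs R = 10.
Step 3: Under H0 (random ordering), E[R] = 2*n_A*n_B/(n_A+n_B) + 1 = 2*7*7/14 + 1 = 8.0000.
        Var[R] = 2*n_A*n_B*(2*n_A*n_B - n_A - n_B) / ((n_A+n_B)^2 * (n_A+n_B-1)) = 8232/2548 = 3.2308.
        SD[R] = 1.7974.
Step 4: Continuity-corrected z = (R - 0.5 - E[R]) / SD[R] = (10 - 0.5 - 8.0000) / 1.7974 = 0.8345.
Step 5: Two-sided p-value via normal approximation = 2*(1 - Phi(|z|)) = 0.403986.
Step 6: alpha = 0.05. fail to reject H0.

R = 10, z = 0.8345, p = 0.403986, fail to reject H0.


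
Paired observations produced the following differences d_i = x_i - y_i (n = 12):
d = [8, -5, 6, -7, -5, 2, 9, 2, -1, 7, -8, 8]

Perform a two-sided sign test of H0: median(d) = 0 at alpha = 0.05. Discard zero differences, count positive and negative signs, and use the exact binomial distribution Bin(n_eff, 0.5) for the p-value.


Step 1: Discard zero differences. Original n = 12; n_eff = number of nonzero differences = 12.
Nonzero differences (with sign): +8, -5, +6, -7, -5, +2, +9, +2, -1, +7, -8, +8
Step 2: Count signs: positive = 7, negative = 5.
Step 3: Under H0: P(positive) = 0.5, so the number of positives S ~ Bin(12, 0.5).
Step 4: Two-sided exact p-value = sum of Bin(12,0.5) probabilities at or below the observed probability = 0.774414.
Step 5: alpha = 0.05. fail to reject H0.

n_eff = 12, pos = 7, neg = 5, p = 0.774414, fail to reject H0.


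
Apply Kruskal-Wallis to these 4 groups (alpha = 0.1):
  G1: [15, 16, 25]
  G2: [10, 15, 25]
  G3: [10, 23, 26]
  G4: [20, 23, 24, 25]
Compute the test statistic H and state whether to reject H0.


Step 1: Combine all N = 13 observations and assign midranks.
sorted (value, group, rank): (10,G2,1.5), (10,G3,1.5), (15,G1,3.5), (15,G2,3.5), (16,G1,5), (20,G4,6), (23,G3,7.5), (23,G4,7.5), (24,G4,9), (25,G1,11), (25,G2,11), (25,G4,11), (26,G3,13)
Step 2: Sum ranks within each group.
R_1 = 19.5 (n_1 = 3)
R_2 = 16 (n_2 = 3)
R_3 = 22 (n_3 = 3)
R_4 = 33.5 (n_4 = 4)
Step 3: H = 12/(N(N+1)) * sum(R_i^2/n_i) - 3(N+1)
     = 12/(13*14) * (19.5^2/3 + 16^2/3 + 22^2/3 + 33.5^2/4) - 3*14
     = 0.065934 * 653.979 - 42
     = 1.119505.
Step 4: Ties present; correction factor C = 1 - 42/(13^3 - 13) = 0.980769. Corrected H = 1.119505 / 0.980769 = 1.141457.
Step 5: Under H0, H ~ chi^2(3); p-value = 0.767077.
Step 6: alpha = 0.1. fail to reject H0.

H = 1.1415, df = 3, p = 0.767077, fail to reject H0.


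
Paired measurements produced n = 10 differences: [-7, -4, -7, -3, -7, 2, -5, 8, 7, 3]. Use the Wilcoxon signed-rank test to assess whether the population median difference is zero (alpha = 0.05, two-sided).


Step 1: Drop any zero differences (none here) and take |d_i|.
|d| = [7, 4, 7, 3, 7, 2, 5, 8, 7, 3]
Step 2: Midrank |d_i| (ties get averaged ranks).
ranks: |7|->7.5, |4|->4, |7|->7.5, |3|->2.5, |7|->7.5, |2|->1, |5|->5, |8|->10, |7|->7.5, |3|->2.5
Step 3: Attach original signs; sum ranks with positive sign and with negative sign.
W+ = 1 + 10 + 7.5 + 2.5 = 21
W- = 7.5 + 4 + 7.5 + 2.5 + 7.5 + 5 = 34
(Check: W+ + W- = 55 should equal n(n+1)/2 = 55.)
Step 4: Test statistic W = min(W+, W-) = 21.
Step 5: Ties in |d|, so use the tie-corrected normal approximation.
        E[W] = n(n+1)/4 = 10*11/4 = 27.5.
        Tie groups: |d|=3 (t=2), |d|=7 (t=4); sum(t^3 - t) = 66.
        Var[W] = n(n+1)(2n+1)/24 - sum(t^3-t)/48 = 2310/24 - 66/48 = 94.875.
        z = (W - E[W]) / sqrt(Var[W]) = (21 - 27.5) / 9.7404 = -0.6673.
        Two-sided p = 2*Phi(z) = 0.504564.
Step 6: alpha = 0.05. fail to reject H0.

W+ = 21, W- = 34, W = min = 21, p = 0.504564, fail to reject H0.


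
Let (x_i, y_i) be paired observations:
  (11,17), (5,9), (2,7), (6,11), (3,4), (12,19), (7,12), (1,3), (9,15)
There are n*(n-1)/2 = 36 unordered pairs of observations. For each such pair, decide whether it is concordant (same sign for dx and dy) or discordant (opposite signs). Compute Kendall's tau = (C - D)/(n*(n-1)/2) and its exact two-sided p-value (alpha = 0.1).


Step 1: Enumerate the 36 unordered pairs (i,j) with i<j and classify each by sign(x_j-x_i) * sign(y_j-y_i).
  (1,2):dx=-6,dy=-8->C; (1,3):dx=-9,dy=-10->C; (1,4):dx=-5,dy=-6->C; (1,5):dx=-8,dy=-13->C
  (1,6):dx=+1,dy=+2->C; (1,7):dx=-4,dy=-5->C; (1,8):dx=-10,dy=-14->C; (1,9):dx=-2,dy=-2->C
  (2,3):dx=-3,dy=-2->C; (2,4):dx=+1,dy=+2->C; (2,5):dx=-2,dy=-5->C; (2,6):dx=+7,dy=+10->C
  (2,7):dx=+2,dy=+3->C; (2,8):dx=-4,dy=-6->C; (2,9):dx=+4,dy=+6->C; (3,4):dx=+4,dy=+4->C
  (3,5):dx=+1,dy=-3->D; (3,6):dx=+10,dy=+12->C; (3,7):dx=+5,dy=+5->C; (3,8):dx=-1,dy=-4->C
  (3,9):dx=+7,dy=+8->C; (4,5):dx=-3,dy=-7->C; (4,6):dx=+6,dy=+8->C; (4,7):dx=+1,dy=+1->C
  (4,8):dx=-5,dy=-8->C; (4,9):dx=+3,dy=+4->C; (5,6):dx=+9,dy=+15->C; (5,7):dx=+4,dy=+8->C
  (5,8):dx=-2,dy=-1->C; (5,9):dx=+6,dy=+11->C; (6,7):dx=-5,dy=-7->C; (6,8):dx=-11,dy=-16->C
  (6,9):dx=-3,dy=-4->C; (7,8):dx=-6,dy=-9->C; (7,9):dx=+2,dy=+3->C; (8,9):dx=+8,dy=+12->C
Step 2: C = 35, D = 1, total pairs = 36.
Step 3: tau = (C - D)/(n(n-1)/2) = (35 - 1)/36 = 0.944444.
Step 4: Exact two-sided p-value (enumerate n! = 362880 permutations of y under H0): p = 0.000050.
Step 5: alpha = 0.1. reject H0.

tau_b = 0.9444 (C=35, D=1), p = 0.000050, reject H0.


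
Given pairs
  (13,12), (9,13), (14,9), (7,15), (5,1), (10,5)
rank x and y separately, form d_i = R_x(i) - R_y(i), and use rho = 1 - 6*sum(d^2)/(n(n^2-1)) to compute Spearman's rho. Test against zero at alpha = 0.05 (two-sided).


Step 1: Rank x and y separately (midranks; no ties here).
rank(x): 13->5, 9->3, 14->6, 7->2, 5->1, 10->4
rank(y): 12->4, 13->5, 9->3, 15->6, 1->1, 5->2
Step 2: d_i = R_x(i) - R_y(i); compute d_i^2.
  (5-4)^2=1, (3-5)^2=4, (6-3)^2=9, (2-6)^2=16, (1-1)^2=0, (4-2)^2=4
sum(d^2) = 34.
Step 3: rho = 1 - 6*34 / (6*(6^2 - 1)) = 1 - 204/210 = 0.028571.
Step 4: Under H0, t = rho * sqrt((n-2)/(1-rho^2)) = 0.0572 ~ t(4).
Step 5: Two-sided p-value from the t-distribution with 4 df = 0.957155.
Step 6: alpha = 0.05. fail to reject H0.

rho = 0.0286, p = 0.957155, fail to reject H0 at alpha = 0.05.


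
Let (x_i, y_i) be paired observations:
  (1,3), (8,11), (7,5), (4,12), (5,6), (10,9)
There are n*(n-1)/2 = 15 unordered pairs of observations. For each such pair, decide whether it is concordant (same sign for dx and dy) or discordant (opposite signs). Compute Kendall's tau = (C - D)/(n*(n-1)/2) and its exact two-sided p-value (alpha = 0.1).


Step 1: Enumerate the 15 unordered pairs (i,j) with i<j and classify each by sign(x_j-x_i) * sign(y_j-y_i).
  (1,2):dx=+7,dy=+8->C; (1,3):dx=+6,dy=+2->C; (1,4):dx=+3,dy=+9->C; (1,5):dx=+4,dy=+3->C
  (1,6):dx=+9,dy=+6->C; (2,3):dx=-1,dy=-6->C; (2,4):dx=-4,dy=+1->D; (2,5):dx=-3,dy=-5->C
  (2,6):dx=+2,dy=-2->D; (3,4):dx=-3,dy=+7->D; (3,5):dx=-2,dy=+1->D; (3,6):dx=+3,dy=+4->C
  (4,5):dx=+1,dy=-6->D; (4,6):dx=+6,dy=-3->D; (5,6):dx=+5,dy=+3->C
Step 2: C = 9, D = 6, total pairs = 15.
Step 3: tau = (C - D)/(n(n-1)/2) = (9 - 6)/15 = 0.200000.
Step 4: Exact two-sided p-value (enumerate n! = 720 permutations of y under H0): p = 0.719444.
Step 5: alpha = 0.1. fail to reject H0.

tau_b = 0.2000 (C=9, D=6), p = 0.719444, fail to reject H0.


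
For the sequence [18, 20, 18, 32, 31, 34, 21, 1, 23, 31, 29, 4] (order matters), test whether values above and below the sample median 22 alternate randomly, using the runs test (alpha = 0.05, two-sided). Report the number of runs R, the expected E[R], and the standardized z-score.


Step 1: Compute median = 22; label A = above, B = below.
Labels in order: BBBAAABBAAAB  (n_A = 6, n_B = 6)
Step 2: Count runs R = 5.
Step 3: Under H0 (random ordering), E[R] = 2*n_A*n_B/(n_A+n_B) + 1 = 2*6*6/12 + 1 = 7.0000.
        Var[R] = 2*n_A*n_B*(2*n_A*n_B - n_A - n_B) / ((n_A+n_B)^2 * (n_A+n_B-1)) = 4320/1584 = 2.7273.
        SD[R] = 1.6514.
Step 4: Continuity-corrected z = (R + 0.5 - E[R]) / SD[R] = (5 + 0.5 - 7.0000) / 1.6514 = -0.9083.
Step 5: Two-sided p-value via normal approximation = 2*(1 - Phi(|z|)) = 0.363722.
Step 6: alpha = 0.05. fail to reject H0.

R = 5, z = -0.9083, p = 0.363722, fail to reject H0.


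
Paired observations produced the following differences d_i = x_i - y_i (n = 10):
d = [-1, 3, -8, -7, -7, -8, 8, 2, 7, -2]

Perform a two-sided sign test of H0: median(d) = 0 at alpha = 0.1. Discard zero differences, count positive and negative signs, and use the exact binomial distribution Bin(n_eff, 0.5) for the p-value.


Step 1: Discard zero differences. Original n = 10; n_eff = number of nonzero differences = 10.
Nonzero differences (with sign): -1, +3, -8, -7, -7, -8, +8, +2, +7, -2
Step 2: Count signs: positive = 4, negative = 6.
Step 3: Under H0: P(positive) = 0.5, so the number of positives S ~ Bin(10, 0.5).
Step 4: Two-sided exact p-value = sum of Bin(10,0.5) probabilities at or below the observed probability = 0.753906.
Step 5: alpha = 0.1. fail to reject H0.

n_eff = 10, pos = 4, neg = 6, p = 0.753906, fail to reject H0.


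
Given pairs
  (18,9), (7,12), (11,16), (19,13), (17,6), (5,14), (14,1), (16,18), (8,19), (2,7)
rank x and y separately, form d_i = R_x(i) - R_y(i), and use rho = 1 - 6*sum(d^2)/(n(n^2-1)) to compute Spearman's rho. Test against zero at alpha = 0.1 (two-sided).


Step 1: Rank x and y separately (midranks; no ties here).
rank(x): 18->9, 7->3, 11->5, 19->10, 17->8, 5->2, 14->6, 16->7, 8->4, 2->1
rank(y): 9->4, 12->5, 16->8, 13->6, 6->2, 14->7, 1->1, 18->9, 19->10, 7->3
Step 2: d_i = R_x(i) - R_y(i); compute d_i^2.
  (9-4)^2=25, (3-5)^2=4, (5-8)^2=9, (10-6)^2=16, (8-2)^2=36, (2-7)^2=25, (6-1)^2=25, (7-9)^2=4, (4-10)^2=36, (1-3)^2=4
sum(d^2) = 184.
Step 3: rho = 1 - 6*184 / (10*(10^2 - 1)) = 1 - 1104/990 = -0.115152.
Step 4: Under H0, t = rho * sqrt((n-2)/(1-rho^2)) = -0.3279 ~ t(8).
Step 5: Two-sided p-value from the t-distribution with 8 df = 0.751420.
Step 6: alpha = 0.1. fail to reject H0.

rho = -0.1152, p = 0.751420, fail to reject H0 at alpha = 0.1.


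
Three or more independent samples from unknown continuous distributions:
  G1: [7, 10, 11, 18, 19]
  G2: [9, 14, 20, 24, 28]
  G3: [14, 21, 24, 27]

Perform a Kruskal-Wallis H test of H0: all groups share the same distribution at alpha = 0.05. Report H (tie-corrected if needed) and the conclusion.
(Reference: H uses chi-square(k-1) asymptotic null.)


Step 1: Combine all N = 14 observations and assign midranks.
sorted (value, group, rank): (7,G1,1), (9,G2,2), (10,G1,3), (11,G1,4), (14,G2,5.5), (14,G3,5.5), (18,G1,7), (19,G1,8), (20,G2,9), (21,G3,10), (24,G2,11.5), (24,G3,11.5), (27,G3,13), (28,G2,14)
Step 2: Sum ranks within each group.
R_1 = 23 (n_1 = 5)
R_2 = 42 (n_2 = 5)
R_3 = 40 (n_3 = 4)
Step 3: H = 12/(N(N+1)) * sum(R_i^2/n_i) - 3(N+1)
     = 12/(14*15) * (23^2/5 + 42^2/5 + 40^2/4) - 3*15
     = 0.057143 * 858.6 - 45
     = 4.062857.
Step 4: Ties present; correction factor C = 1 - 12/(14^3 - 14) = 0.995604. Corrected H = 4.062857 / 0.995604 = 4.080795.
Step 5: Under H0, H ~ chi^2(2); p-value = 0.129977.
Step 6: alpha = 0.05. fail to reject H0.

H = 4.0808, df = 2, p = 0.129977, fail to reject H0.


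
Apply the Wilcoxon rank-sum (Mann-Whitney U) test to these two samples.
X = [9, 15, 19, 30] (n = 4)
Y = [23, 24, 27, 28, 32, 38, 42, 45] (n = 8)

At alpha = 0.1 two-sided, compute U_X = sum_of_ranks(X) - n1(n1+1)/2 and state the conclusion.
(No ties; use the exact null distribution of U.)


Step 1: Combine and sort all 12 observations; assign midranks.
sorted (value, group): (9,X), (15,X), (19,X), (23,Y), (24,Y), (27,Y), (28,Y), (30,X), (32,Y), (38,Y), (42,Y), (45,Y)
ranks: 9->1, 15->2, 19->3, 23->4, 24->5, 27->6, 28->7, 30->8, 32->9, 38->10, 42->11, 45->12
Step 2: Rank sum for X: R1 = 1 + 2 + 3 + 8 = 14.
Step 3: U_X = R1 - n1(n1+1)/2 = 14 - 4*5/2 = 14 - 10 = 4.
       U_Y = n1*n2 - U_X = 32 - 4 = 28.
Step 4: No ties, so the exact null distribution of U (based on enumerating the C(12,4) = 495 equally likely rank assignments) gives the two-sided p-value.
Step 5: p-value = 0.048485; compare to alpha = 0.1. reject H0.

U_X = 4, p = 0.048485, reject H0 at alpha = 0.1.


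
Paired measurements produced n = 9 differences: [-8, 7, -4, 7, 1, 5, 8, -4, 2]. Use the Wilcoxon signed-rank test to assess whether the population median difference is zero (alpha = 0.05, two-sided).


Step 1: Drop any zero differences (none here) and take |d_i|.
|d| = [8, 7, 4, 7, 1, 5, 8, 4, 2]
Step 2: Midrank |d_i| (ties get averaged ranks).
ranks: |8|->8.5, |7|->6.5, |4|->3.5, |7|->6.5, |1|->1, |5|->5, |8|->8.5, |4|->3.5, |2|->2
Step 3: Attach original signs; sum ranks with positive sign and with negative sign.
W+ = 6.5 + 6.5 + 1 + 5 + 8.5 + 2 = 29.5
W- = 8.5 + 3.5 + 3.5 = 15.5
(Check: W+ + W- = 45 should equal n(n+1)/2 = 45.)
Step 4: Test statistic W = min(W+, W-) = 15.5.
Step 5: Ties in |d|, so use the tie-corrected normal approximation.
        E[W] = n(n+1)/4 = 9*10/4 = 22.5.
        Tie groups: |d|=4 (t=2), |d|=7 (t=2), |d|=8 (t=2); sum(t^3 - t) = 18.
        Var[W] = n(n+1)(2n+1)/24 - sum(t^3-t)/48 = 1710/24 - 18/48 = 70.875.
        z = (W - E[W]) / sqrt(Var[W]) = (15.5 - 22.5) / 8.4187 = -0.8315.
        Two-sided p = 2*Phi(z) = 0.405703.
Step 6: alpha = 0.05. fail to reject H0.

W+ = 29.5, W- = 15.5, W = min = 15.5, p = 0.405703, fail to reject H0.


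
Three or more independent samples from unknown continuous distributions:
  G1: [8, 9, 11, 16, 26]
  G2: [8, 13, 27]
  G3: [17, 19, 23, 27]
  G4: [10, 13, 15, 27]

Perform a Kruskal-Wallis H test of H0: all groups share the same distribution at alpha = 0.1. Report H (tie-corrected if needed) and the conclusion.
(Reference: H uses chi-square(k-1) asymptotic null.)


Step 1: Combine all N = 16 observations and assign midranks.
sorted (value, group, rank): (8,G1,1.5), (8,G2,1.5), (9,G1,3), (10,G4,4), (11,G1,5), (13,G2,6.5), (13,G4,6.5), (15,G4,8), (16,G1,9), (17,G3,10), (19,G3,11), (23,G3,12), (26,G1,13), (27,G2,15), (27,G3,15), (27,G4,15)
Step 2: Sum ranks within each group.
R_1 = 31.5 (n_1 = 5)
R_2 = 23 (n_2 = 3)
R_3 = 48 (n_3 = 4)
R_4 = 33.5 (n_4 = 4)
Step 3: H = 12/(N(N+1)) * sum(R_i^2/n_i) - 3(N+1)
     = 12/(16*17) * (31.5^2/5 + 23^2/3 + 48^2/4 + 33.5^2/4) - 3*17
     = 0.044118 * 1231.35 - 51
     = 3.324081.
Step 4: Ties present; correction factor C = 1 - 36/(16^3 - 16) = 0.991176. Corrected H = 3.324081 / 0.991176 = 3.353672.
Step 5: Under H0, H ~ chi^2(3); p-value = 0.340242.
Step 6: alpha = 0.1. fail to reject H0.

H = 3.3537, df = 3, p = 0.340242, fail to reject H0.


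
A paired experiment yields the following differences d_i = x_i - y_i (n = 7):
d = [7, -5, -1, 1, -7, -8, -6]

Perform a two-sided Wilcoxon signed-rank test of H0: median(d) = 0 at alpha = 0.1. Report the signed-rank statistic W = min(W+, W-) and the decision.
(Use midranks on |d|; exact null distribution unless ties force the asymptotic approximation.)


Step 1: Drop any zero differences (none here) and take |d_i|.
|d| = [7, 5, 1, 1, 7, 8, 6]
Step 2: Midrank |d_i| (ties get averaged ranks).
ranks: |7|->5.5, |5|->3, |1|->1.5, |1|->1.5, |7|->5.5, |8|->7, |6|->4
Step 3: Attach original signs; sum ranks with positive sign and with negative sign.
W+ = 5.5 + 1.5 = 7
W- = 3 + 1.5 + 5.5 + 7 + 4 = 21
(Check: W+ + W- = 28 should equal n(n+1)/2 = 28.)
Step 4: Test statistic W = min(W+, W-) = 7.
Step 5: Ties in |d|, so use the tie-corrected normal approximation.
        E[W] = n(n+1)/4 = 7*8/4 = 14.
        Tie groups: |d|=1 (t=2), |d|=7 (t=2); sum(t^3 - t) = 12.
        Var[W] = n(n+1)(2n+1)/24 - sum(t^3-t)/48 = 840/24 - 12/48 = 34.75.
        z = (W - E[W]) / sqrt(Var[W]) = (7 - 14) / 5.8949 = -1.1875.
        Two-sided p = 2*Phi(z) = 0.235044.
Step 6: alpha = 0.1. fail to reject H0.

W+ = 7, W- = 21, W = min = 7, p = 0.235044, fail to reject H0.


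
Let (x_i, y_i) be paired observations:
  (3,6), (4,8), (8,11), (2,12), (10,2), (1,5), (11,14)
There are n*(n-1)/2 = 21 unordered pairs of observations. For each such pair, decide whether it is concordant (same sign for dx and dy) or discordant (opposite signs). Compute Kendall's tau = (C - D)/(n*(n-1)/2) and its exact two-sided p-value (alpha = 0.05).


Step 1: Enumerate the 21 unordered pairs (i,j) with i<j and classify each by sign(x_j-x_i) * sign(y_j-y_i).
  (1,2):dx=+1,dy=+2->C; (1,3):dx=+5,dy=+5->C; (1,4):dx=-1,dy=+6->D; (1,5):dx=+7,dy=-4->D
  (1,6):dx=-2,dy=-1->C; (1,7):dx=+8,dy=+8->C; (2,3):dx=+4,dy=+3->C; (2,4):dx=-2,dy=+4->D
  (2,5):dx=+6,dy=-6->D; (2,6):dx=-3,dy=-3->C; (2,7):dx=+7,dy=+6->C; (3,4):dx=-6,dy=+1->D
  (3,5):dx=+2,dy=-9->D; (3,6):dx=-7,dy=-6->C; (3,7):dx=+3,dy=+3->C; (4,5):dx=+8,dy=-10->D
  (4,6):dx=-1,dy=-7->C; (4,7):dx=+9,dy=+2->C; (5,6):dx=-9,dy=+3->D; (5,7):dx=+1,dy=+12->C
  (6,7):dx=+10,dy=+9->C
Step 2: C = 13, D = 8, total pairs = 21.
Step 3: tau = (C - D)/(n(n-1)/2) = (13 - 8)/21 = 0.238095.
Step 4: Exact two-sided p-value (enumerate n! = 5040 permutations of y under H0): p = 0.561905.
Step 5: alpha = 0.05. fail to reject H0.

tau_b = 0.2381 (C=13, D=8), p = 0.561905, fail to reject H0.


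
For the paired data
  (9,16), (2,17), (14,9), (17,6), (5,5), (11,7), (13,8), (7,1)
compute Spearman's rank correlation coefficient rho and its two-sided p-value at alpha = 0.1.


Step 1: Rank x and y separately (midranks; no ties here).
rank(x): 9->4, 2->1, 14->7, 17->8, 5->2, 11->5, 13->6, 7->3
rank(y): 16->7, 17->8, 9->6, 6->3, 5->2, 7->4, 8->5, 1->1
Step 2: d_i = R_x(i) - R_y(i); compute d_i^2.
  (4-7)^2=9, (1-8)^2=49, (7-6)^2=1, (8-3)^2=25, (2-2)^2=0, (5-4)^2=1, (6-5)^2=1, (3-1)^2=4
sum(d^2) = 90.
Step 3: rho = 1 - 6*90 / (8*(8^2 - 1)) = 1 - 540/504 = -0.071429.
Step 4: Under H0, t = rho * sqrt((n-2)/(1-rho^2)) = -0.1754 ~ t(6).
Step 5: Two-sided p-value from the t-distribution with 6 df = 0.866526.
Step 6: alpha = 0.1. fail to reject H0.

rho = -0.0714, p = 0.866526, fail to reject H0 at alpha = 0.1.


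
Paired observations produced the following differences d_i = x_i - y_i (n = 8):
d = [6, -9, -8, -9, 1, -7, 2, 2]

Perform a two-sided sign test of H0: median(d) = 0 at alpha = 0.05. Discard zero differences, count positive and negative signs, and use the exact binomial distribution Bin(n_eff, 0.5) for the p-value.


Step 1: Discard zero differences. Original n = 8; n_eff = number of nonzero differences = 8.
Nonzero differences (with sign): +6, -9, -8, -9, +1, -7, +2, +2
Step 2: Count signs: positive = 4, negative = 4.
Step 3: Under H0: P(positive) = 0.5, so the number of positives S ~ Bin(8, 0.5).
Step 4: Two-sided exact p-value = sum of Bin(8,0.5) probabilities at or below the observed probability = 1.000000.
Step 5: alpha = 0.05. fail to reject H0.

n_eff = 8, pos = 4, neg = 4, p = 1.000000, fail to reject H0.
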